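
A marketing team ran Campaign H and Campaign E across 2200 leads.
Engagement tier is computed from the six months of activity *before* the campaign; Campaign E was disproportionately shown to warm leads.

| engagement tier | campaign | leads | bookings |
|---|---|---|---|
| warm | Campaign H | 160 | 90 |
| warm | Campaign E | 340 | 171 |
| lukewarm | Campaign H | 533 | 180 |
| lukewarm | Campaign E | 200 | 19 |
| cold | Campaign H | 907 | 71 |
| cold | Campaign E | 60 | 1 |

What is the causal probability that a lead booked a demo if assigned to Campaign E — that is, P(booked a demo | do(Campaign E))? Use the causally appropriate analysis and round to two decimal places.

Nothing the campaign does changes engagement tier; the imbalance is an allocation artefact. With engagement tier also predicting the outcome, the pooled figure is confounded, and the within-stratum comparison is the causal one.
Standardising Campaign E to the population engagement tier mix: 0.227·171/340 + 0.333·19/200 + 0.440·1/60 = 0.153.

0.15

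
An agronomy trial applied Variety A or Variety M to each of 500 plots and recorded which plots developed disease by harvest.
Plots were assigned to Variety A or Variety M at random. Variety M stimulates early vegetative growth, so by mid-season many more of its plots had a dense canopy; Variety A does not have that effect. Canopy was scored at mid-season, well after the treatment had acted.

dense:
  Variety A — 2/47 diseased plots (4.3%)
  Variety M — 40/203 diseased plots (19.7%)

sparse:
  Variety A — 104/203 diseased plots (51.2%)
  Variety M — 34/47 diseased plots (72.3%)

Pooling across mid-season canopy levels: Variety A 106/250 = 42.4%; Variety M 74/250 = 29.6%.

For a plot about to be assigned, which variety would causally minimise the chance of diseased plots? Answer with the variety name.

Variety M

The stratified and pooled comparisons disagree (Variety A wins within each mid-season canopy; Variety M wins overall), so the answer turns on the causal role of mid-season canopy.
Mid-season canopy lies on the pathway variety → mid-season canopy → outcome, so adjusting for it blocks the indirect effect. For the total causal effect of variety, use the unadjusted pooled rates.
Pooled: Variety A 42.4% vs Variety M 29.6%; Variety M is lower overall.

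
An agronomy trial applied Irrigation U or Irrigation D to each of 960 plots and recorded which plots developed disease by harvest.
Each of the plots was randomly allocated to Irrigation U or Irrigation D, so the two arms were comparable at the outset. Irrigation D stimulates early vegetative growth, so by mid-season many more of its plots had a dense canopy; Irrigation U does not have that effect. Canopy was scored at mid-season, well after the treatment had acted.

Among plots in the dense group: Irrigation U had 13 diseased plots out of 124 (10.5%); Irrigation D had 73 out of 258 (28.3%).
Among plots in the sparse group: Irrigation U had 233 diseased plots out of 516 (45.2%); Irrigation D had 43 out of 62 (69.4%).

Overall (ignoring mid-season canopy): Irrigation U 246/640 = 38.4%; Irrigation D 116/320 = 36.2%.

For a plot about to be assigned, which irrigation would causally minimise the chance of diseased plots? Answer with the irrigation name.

The distribution of mid-season canopy is itself part of what the irrigation does — it is an intermediate outcome. Holding it fixed would remove that part of the effect; the total effect is the pooled difference.
Pooled: Irrigation U 38.4% vs Irrigation D 36.2%; Irrigation D is lower overall.

Irrigation D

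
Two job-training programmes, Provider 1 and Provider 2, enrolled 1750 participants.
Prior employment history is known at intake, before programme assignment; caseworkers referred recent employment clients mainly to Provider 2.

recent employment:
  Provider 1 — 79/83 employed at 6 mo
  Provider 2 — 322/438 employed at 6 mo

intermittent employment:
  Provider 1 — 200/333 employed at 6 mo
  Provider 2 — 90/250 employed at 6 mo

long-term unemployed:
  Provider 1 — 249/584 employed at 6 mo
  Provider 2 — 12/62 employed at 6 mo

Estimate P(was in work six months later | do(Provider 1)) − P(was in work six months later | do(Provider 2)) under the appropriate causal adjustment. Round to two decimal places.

+0.23

The prior employment history-specific comparison favours Provider 1 throughout, but the pooled figures favour Provider 2. The question is whether to condition on prior employment history.
Prior employment history differs across programmes for reasons unrelated to any effect of the programme itself, and it separately predicts the outcome — a classic confounder. We must compare within prior employment history levels.
Adjusting over the population distribution of prior employment history: 0.298·(0.952−0.735) + 0.333·(0.601−0.360) + 0.369·(0.426−0.194) = +0.231.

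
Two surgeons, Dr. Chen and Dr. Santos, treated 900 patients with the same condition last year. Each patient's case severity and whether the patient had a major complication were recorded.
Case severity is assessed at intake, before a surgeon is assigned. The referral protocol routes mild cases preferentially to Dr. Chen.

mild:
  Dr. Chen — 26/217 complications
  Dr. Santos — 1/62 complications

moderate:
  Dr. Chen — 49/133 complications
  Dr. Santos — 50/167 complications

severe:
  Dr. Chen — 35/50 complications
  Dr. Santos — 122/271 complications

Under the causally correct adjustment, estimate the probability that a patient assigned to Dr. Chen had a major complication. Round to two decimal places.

0.41

The stratified and pooled comparisons disagree (Dr. Santos wins within each case severity; Dr. Chen wins overall), so the answer turns on the causal role of case severity.
Case severity differs across surgeons for reasons unrelated to any effect of the surgeon itself, and it separately predicts the outcome — a classic confounder. We must compare within case severity levels.
Standardising Dr. Chen to the population case severity mix: 0.310·26/217 + 0.333·49/133 + 0.357·35/50 = 0.410.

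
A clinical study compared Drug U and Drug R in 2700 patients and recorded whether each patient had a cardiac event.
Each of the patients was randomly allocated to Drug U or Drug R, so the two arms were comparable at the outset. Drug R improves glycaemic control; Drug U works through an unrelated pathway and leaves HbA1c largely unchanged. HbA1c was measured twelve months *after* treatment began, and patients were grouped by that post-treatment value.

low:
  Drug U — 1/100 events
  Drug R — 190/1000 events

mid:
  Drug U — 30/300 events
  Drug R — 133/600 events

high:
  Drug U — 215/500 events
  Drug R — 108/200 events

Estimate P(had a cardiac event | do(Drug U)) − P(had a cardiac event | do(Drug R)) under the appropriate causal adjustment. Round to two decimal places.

+0.03

HbA1c here is a post-treatment variable shaped by the drug; conditioning on it would introduce bias rather than remove it. The overall comparison is the causal one.
The causal difference is the pooled difference: 0.273 − 0.239 = +0.034.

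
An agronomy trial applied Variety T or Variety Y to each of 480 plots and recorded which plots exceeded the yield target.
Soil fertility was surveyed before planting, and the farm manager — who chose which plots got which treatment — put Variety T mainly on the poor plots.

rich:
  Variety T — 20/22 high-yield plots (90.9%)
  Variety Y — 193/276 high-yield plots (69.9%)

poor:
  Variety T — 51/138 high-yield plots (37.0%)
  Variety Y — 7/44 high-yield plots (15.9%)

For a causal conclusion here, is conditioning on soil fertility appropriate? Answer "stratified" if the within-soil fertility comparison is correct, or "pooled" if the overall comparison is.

Here soil fertility is a common cause — it drives both which variety a case falls under and the outcome. The crude comparison mixes populations; the stratum-specific rates are the causally relevant ones.
Within each level — rich: 90.9% vs 69.9%; poor: 37.0% vs 15.9% — Variety T is higher every time.

stratified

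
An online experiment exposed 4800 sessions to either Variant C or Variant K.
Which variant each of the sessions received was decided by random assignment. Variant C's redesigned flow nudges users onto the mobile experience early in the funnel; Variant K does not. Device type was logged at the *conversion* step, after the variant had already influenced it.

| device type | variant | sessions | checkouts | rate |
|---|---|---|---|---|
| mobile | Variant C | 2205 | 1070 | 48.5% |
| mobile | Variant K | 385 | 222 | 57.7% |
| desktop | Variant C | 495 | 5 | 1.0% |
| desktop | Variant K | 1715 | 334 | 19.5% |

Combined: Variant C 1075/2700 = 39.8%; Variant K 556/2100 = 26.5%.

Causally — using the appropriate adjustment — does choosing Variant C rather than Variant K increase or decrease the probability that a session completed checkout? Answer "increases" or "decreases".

Because the variant influences device type, device type is a post-treatment mediator, not a confounder. Stratifying on it would bias the estimate; the causal effect is the crude pooled difference.
Pooled: Variant C 39.8% vs Variant K 26.5%; Variant C is higher overall.

increases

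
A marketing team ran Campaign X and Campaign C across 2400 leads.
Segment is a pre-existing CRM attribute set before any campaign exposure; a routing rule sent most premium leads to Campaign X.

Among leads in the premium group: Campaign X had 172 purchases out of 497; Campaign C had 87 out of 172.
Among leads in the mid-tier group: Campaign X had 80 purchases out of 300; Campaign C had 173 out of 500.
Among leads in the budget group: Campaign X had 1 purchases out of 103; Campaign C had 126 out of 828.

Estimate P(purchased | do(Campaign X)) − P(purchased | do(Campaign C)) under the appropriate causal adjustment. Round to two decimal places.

-0.13

Customer segment satisfies the back-door criterion: it is not a descendant of the campaign, and it blocks the spurious path from campaign to outcome. Adjusting for it (i.e., using the within-customer segment rates) gives the causal effect.
Adjusting over the population distribution of customer segment: 0.279·(0.346−0.506) + 0.333·(0.267−0.346) + 0.388·(0.010−0.152) = -0.126.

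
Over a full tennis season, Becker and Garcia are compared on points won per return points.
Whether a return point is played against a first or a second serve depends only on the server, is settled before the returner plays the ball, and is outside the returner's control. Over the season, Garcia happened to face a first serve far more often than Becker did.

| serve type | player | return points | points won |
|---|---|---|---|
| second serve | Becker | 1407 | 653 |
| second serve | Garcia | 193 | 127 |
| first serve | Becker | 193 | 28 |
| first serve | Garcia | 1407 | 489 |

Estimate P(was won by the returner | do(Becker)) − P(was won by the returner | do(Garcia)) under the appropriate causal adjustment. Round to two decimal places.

Nothing the player does changes serve type; the imbalance is an allocation artefact. With serve type also predicting the outcome, the pooled figure is confounded, and the within-stratum comparison is the causal one.
Adjusting over the population distribution of serve type: 0.500·(0.464−0.658) + 0.500·(0.145−0.348) = -0.198.

-0.20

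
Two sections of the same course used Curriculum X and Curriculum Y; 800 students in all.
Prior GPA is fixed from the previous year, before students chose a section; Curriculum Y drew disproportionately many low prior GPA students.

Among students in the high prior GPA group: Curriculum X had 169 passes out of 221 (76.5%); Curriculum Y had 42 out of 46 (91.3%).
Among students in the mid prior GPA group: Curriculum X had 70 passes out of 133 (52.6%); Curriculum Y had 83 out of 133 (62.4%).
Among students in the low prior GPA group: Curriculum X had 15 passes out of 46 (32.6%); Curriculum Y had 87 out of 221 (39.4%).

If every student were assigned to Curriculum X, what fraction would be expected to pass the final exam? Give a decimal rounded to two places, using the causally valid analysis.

Within every prior GPA band level Curriculum Y has the higher rate, yet pooled Curriculum X does — Simpson's reversal.
Here prior GPA band is a common cause — it drives both which teaching method a case falls under and the outcome. The crude comparison mixes populations; the stratum-specific rates are the causally relevant ones.
Standardising Curriculum X to the population prior GPA band mix: 0.334·169/221 + 0.333·70/133 + 0.334·15/46 = 0.539.

0.54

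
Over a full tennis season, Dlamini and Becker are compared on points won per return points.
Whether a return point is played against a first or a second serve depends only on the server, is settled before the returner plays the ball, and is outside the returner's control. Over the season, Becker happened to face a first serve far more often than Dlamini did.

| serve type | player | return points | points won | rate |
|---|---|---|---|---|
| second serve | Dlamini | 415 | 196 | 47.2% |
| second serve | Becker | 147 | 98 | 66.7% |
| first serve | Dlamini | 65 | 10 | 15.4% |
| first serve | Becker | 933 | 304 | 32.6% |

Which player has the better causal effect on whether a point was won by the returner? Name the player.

The serve type-specific comparison favours Becker throughout, but the pooled figures favour Dlamini. The question is whether to condition on serve type.
Here serve type is a common cause — it drives both which player a case falls under and the outcome. The crude comparison mixes populations; the stratum-specific rates are the causally relevant ones.
Within each level — second serve: 47.2% vs 66.7%; first serve: 15.4% vs 32.6% — Becker is higher every time.

Becker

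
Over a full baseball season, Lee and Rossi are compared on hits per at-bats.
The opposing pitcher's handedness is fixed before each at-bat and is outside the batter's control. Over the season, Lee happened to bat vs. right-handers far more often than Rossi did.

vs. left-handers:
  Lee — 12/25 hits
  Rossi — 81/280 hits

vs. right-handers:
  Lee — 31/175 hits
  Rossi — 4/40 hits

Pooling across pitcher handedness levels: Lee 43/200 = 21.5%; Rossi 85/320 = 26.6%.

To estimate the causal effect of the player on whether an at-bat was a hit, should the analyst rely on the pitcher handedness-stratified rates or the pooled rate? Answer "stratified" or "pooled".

stratified

Pitcher handedness differs across players for reasons unrelated to any effect of the player itself, and it separately predicts the outcome — a classic confounder. We must compare within pitcher handedness levels.
Within each level — vs. left-handers: 48.0% vs 28.9%; vs. right-handers: 17.7% vs 10.0% — Lee is higher every time.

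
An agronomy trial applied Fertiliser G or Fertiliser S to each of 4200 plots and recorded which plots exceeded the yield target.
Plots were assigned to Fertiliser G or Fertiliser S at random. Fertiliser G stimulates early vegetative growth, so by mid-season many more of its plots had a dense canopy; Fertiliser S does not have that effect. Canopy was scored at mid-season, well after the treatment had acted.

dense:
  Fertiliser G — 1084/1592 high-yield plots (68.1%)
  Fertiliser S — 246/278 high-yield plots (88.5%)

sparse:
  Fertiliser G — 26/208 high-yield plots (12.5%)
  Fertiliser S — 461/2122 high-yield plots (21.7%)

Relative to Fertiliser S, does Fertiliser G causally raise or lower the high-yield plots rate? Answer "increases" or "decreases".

Mid-season canopy is downstream of the fertiliser. One should not condition on a consequence of treatment, so the overall rates are the right comparison.
Pooled: Fertiliser G 61.7% vs Fertiliser S 29.5%; Fertiliser G is higher overall.

increases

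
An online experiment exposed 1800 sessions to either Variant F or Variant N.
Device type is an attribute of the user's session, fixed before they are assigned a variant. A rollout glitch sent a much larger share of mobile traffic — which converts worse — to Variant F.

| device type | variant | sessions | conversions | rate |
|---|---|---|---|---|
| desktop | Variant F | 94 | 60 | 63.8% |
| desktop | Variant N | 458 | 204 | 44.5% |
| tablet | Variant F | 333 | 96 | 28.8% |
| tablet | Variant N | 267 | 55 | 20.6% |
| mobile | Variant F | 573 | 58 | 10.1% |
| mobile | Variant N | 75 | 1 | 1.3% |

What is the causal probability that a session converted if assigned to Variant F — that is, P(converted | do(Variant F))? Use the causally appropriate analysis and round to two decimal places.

0.33

The device type-specific comparison favours Variant F throughout, but the pooled figures favour Variant N. The question is whether to condition on device type.
Device type differs across variants for reasons unrelated to any effect of the variant itself, and it separately predicts the outcome — a classic confounder. We must compare within device type levels.
Standardising Variant F to the population device type mix: 0.307·60/94 + 0.333·96/333 + 0.360·58/573 = 0.328.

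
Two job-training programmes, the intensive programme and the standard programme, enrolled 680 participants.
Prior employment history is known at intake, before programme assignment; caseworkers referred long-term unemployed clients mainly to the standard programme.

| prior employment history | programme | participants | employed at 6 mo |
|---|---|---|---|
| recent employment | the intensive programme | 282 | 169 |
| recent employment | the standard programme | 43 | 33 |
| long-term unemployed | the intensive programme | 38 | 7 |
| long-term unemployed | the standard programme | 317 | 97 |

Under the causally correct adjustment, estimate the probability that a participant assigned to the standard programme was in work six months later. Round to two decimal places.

The stratified and pooled comparisons disagree (the standard programme wins within each prior employment history; the intensive programme wins overall), so the answer turns on the causal role of prior employment history.
Since prior employment history is a pre-existing factor (not a product of the programme) and it affects the outcome on its own, it is a confounder. The stratified rates, not the pooled rate, identify the causal effect.
Standardising the standard programme to the population prior employment history mix: 0.478·33/43 + 0.522·97/317 = 0.527.

0.53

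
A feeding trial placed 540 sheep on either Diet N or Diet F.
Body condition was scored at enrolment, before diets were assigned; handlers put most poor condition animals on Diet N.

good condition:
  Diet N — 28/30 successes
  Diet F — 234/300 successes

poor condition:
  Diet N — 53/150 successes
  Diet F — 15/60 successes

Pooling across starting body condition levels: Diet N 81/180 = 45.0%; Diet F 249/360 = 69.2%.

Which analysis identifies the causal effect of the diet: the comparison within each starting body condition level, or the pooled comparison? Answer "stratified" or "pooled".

Starting body condition is set before the diet has any effect — it is not caused by the diet — and it independently drives the outcome. That makes it a confounder, so the causal comparison is within starting body condition levels.
Within each level — good condition: 93.3% vs 78.0%; poor condition: 35.3% vs 25.0% — Diet N is higher every time.

stratified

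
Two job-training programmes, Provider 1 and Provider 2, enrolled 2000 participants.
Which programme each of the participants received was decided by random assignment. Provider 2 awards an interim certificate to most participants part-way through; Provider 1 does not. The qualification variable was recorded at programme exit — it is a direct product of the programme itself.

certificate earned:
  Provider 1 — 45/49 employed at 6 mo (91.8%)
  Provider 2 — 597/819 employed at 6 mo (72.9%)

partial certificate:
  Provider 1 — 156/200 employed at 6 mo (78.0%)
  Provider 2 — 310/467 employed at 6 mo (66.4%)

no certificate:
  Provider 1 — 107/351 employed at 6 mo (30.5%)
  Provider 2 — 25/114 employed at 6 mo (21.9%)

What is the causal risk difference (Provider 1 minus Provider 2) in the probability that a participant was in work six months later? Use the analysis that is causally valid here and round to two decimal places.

The stratified and pooled comparisons disagree (Provider 1 wins within each qualification attained during the programme; Provider 2 wins overall), so the answer turns on the causal role of qualification attained during the programme.
Qualification attained during the programme here is a post-treatment variable shaped by the programme; conditioning on it would introduce bias rather than remove it. The overall comparison is the causal one.
The causal difference is the pooled difference: 0.513 − 0.666 = -0.152.

-0.15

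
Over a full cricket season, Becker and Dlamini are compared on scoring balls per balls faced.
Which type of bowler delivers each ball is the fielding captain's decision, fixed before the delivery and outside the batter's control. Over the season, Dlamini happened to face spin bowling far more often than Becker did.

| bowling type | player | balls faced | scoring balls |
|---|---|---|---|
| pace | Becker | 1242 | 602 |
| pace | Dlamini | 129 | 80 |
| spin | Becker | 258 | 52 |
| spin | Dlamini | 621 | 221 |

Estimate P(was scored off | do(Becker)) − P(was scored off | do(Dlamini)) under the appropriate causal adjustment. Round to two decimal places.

Bowling type is set before the player has any effect — it is not caused by the player — and it independently drives the outcome. That makes it a confounder, so the causal comparison is within bowling type levels.
Adjusting over the population distribution of bowling type: 0.609·(0.485−0.620) + 0.391·(0.202−0.356) = -0.143.

-0.14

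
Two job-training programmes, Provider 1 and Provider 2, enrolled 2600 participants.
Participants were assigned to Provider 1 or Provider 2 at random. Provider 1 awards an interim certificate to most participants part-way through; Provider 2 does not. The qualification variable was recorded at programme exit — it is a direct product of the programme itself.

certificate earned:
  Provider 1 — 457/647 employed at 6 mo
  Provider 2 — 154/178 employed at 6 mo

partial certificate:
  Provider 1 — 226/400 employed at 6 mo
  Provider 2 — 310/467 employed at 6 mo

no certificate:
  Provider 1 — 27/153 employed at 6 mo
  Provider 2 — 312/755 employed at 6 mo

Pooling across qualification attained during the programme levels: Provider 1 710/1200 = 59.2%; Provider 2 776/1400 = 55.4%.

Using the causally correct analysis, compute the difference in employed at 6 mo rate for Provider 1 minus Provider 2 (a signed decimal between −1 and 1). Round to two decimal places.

Provider 2 is higher inside every qualification attained during the programme stratum but Provider 1 is higher in aggregate. Whether to stratify depends on how qualification attained during the programme relates to the programme.
Qualification attained during the programme lies on the pathway programme → qualification attained during the programme → outcome, so adjusting for it blocks the indirect effect. For the total causal effect of programme, use the unadjusted pooled rates.
The causal difference is the pooled difference: 0.592 − 0.554 = +0.037.

+0.04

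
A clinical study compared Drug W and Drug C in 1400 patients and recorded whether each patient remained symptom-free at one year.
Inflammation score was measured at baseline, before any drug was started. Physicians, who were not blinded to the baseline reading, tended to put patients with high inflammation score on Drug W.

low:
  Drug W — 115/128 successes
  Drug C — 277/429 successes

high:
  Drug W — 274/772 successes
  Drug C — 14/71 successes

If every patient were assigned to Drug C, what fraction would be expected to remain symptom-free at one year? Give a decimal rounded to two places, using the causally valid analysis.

0.38

The imbalance in inflammation score arose from how patients were allocated, not from anything the drug did; and inflammation score independently affects the outcome. The pooled gap is confounded — condition on inflammation score.
Standardising Drug C to the population inflammation score mix: 0.398·277/429 + 0.602·14/71 = 0.376.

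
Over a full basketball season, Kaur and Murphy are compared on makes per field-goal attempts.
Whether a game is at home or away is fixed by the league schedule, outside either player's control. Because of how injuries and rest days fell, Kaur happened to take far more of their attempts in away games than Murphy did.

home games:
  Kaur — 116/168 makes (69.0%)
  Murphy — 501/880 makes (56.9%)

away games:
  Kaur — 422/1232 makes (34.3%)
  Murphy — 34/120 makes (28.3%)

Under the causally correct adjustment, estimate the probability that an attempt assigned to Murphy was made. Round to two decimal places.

The game venue-specific comparison favours Kaur throughout, but the pooled figures favour Murphy. The question is whether to condition on game venue.
Game venue is set before the player has any effect — it is not caused by the player — and it independently drives the outcome. That makes it a confounder, so the causal comparison is within game venue levels.
Standardising Murphy to the population game venue mix: 0.437·501/880 + 0.563·34/120 = 0.408.

0.41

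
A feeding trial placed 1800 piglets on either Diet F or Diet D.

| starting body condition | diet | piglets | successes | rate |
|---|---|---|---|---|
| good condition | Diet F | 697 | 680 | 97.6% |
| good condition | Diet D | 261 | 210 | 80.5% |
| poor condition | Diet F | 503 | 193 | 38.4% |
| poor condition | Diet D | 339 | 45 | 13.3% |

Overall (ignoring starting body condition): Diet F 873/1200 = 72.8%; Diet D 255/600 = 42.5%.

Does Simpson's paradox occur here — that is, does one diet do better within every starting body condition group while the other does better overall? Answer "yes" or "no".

no

Within each starting body condition level (good condition 97.6% vs 80.5%; poor condition 38.4% vs 13.3%), Diet F has the higher rate every time. Pooled: 72.8% vs 42.5% — Diet F has the higher rate overall. They agree.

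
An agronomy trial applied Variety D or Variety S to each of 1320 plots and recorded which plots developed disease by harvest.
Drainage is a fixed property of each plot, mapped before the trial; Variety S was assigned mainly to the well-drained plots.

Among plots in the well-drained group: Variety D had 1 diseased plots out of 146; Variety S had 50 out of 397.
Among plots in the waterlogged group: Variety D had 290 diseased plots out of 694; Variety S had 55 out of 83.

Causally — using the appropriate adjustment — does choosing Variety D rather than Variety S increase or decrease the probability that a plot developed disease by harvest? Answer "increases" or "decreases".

decreases

The stratified and pooled comparisons disagree (Variety D wins within each field drainage; Variety S wins overall), so the answer turns on the causal role of field drainage.
Field drainage is set before the variety has any effect — it is not caused by the variety — and it independently drives the outcome. That makes it a confounder, so the causal comparison is within field drainage levels.
Within each level — well-drained: 0.7% vs 12.6%; waterlogged: 41.8% vs 66.3% — Variety D is lower every time.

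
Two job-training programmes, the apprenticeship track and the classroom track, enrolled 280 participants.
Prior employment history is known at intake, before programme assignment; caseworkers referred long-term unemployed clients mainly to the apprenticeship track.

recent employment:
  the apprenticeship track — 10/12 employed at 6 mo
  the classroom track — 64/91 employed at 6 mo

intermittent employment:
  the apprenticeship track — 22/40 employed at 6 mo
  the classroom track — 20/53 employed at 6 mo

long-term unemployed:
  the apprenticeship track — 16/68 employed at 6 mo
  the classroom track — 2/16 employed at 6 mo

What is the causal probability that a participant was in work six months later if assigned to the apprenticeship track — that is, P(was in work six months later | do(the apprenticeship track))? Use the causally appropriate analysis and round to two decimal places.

Nothing the programme does changes prior employment history; the imbalance is an allocation artefact. With prior employment history also predicting the outcome, the pooled figure is confounded, and the within-stratum comparison is the causal one.
Standardising the apprenticeship track to the population prior employment history mix: 0.368·10/12 + 0.332·22/40 + 0.300·16/68 = 0.560.

0.56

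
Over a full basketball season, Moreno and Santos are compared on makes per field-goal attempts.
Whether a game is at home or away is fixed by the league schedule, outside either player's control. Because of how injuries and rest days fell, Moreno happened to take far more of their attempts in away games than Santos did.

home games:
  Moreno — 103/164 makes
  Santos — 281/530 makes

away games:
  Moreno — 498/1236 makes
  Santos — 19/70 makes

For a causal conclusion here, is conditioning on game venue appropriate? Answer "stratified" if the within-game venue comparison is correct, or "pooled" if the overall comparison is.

stratified

Since game venue is a pre-existing factor (not a product of the player) and it affects the outcome on its own, it is a confounder. The stratified rates, not the pooled rate, identify the causal effect.
Within each level — home games: 62.8% vs 53.0%; away games: 40.3% vs 27.1% — Moreno is higher every time.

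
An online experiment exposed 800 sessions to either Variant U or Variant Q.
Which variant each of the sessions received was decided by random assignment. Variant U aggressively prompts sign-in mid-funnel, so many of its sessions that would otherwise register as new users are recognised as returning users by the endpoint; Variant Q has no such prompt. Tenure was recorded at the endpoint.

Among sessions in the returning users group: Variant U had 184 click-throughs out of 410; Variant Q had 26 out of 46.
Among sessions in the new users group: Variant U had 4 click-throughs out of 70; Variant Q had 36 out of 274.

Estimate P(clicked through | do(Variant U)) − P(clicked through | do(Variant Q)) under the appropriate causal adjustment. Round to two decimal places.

Within every user tenure level Variant Q has the higher rate, yet pooled Variant U does — Simpson's reversal.
Stratifying would compare variants among sessions the variants themselves sorted into user tenure groups — a form of selection on an intermediate. The unconditioned pooled rates give the total causal effect.
The causal difference is the pooled difference: 0.392 − 0.194 = +0.198.

+0.20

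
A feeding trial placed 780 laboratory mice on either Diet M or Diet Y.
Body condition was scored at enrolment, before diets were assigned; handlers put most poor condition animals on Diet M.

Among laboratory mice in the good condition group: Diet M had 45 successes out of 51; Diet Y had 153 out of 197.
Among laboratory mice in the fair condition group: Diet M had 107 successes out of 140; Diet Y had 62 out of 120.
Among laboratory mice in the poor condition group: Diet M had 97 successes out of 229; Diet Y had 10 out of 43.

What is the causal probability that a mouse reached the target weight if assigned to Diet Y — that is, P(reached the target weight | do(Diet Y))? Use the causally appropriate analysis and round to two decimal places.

The starting body condition-specific comparison favours Diet M throughout, but the pooled figures favour Diet Y. The question is whether to condition on starting body condition.
Nothing the diet does changes starting body condition; the imbalance is an allocation artefact. With starting body condition also predicting the outcome, the pooled figure is confounded, and the within-stratum comparison is the causal one.
Standardising Diet Y to the population starting body condition mix: 0.318·153/197 + 0.333·62/120 + 0.349·10/43 = 0.500.

0.50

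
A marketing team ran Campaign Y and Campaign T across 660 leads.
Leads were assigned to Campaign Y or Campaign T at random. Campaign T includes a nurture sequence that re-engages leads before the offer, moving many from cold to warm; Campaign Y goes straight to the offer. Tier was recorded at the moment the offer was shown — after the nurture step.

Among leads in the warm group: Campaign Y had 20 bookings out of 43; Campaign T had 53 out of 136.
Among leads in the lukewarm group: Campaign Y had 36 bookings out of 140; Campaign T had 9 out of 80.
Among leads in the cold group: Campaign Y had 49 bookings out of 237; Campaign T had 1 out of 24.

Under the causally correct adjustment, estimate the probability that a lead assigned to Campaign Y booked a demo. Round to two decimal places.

0.25

Campaign Y is higher inside every engagement tier stratum but Campaign T is higher in aggregate. Whether to stratify depends on how engagement tier relates to the campaign.
Because the campaign influences engagement tier, engagement tier is a post-treatment mediator, not a confounder. Stratifying on it would bias the estimate; the causal effect is the crude pooled difference.
So P(outcome | do(Campaign Y)) is just the pooled rate for Campaign Y: 105/420 = 0.250.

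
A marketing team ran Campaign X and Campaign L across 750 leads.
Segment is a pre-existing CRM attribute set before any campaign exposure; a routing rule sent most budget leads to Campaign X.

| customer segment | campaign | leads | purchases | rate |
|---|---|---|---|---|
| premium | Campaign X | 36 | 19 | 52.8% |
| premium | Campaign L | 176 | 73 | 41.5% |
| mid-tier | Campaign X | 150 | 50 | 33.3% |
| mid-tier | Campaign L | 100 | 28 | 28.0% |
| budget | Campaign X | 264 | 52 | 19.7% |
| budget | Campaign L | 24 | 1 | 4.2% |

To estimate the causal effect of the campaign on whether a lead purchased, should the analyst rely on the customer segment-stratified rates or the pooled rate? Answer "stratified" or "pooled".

stratified

Campaign X is higher inside every customer segment stratum but Campaign L is higher in aggregate. Whether to stratify depends on how customer segment relates to the campaign.
Here customer segment is a common cause — it drives both which campaign a case falls under and the outcome. The crude comparison mixes populations; the stratum-specific rates are the causally relevant ones.
Within each level — premium: 52.8% vs 41.5%; mid-tier: 33.3% vs 28.0%; budget: 19.7% vs 4.2% — Campaign X is higher every time.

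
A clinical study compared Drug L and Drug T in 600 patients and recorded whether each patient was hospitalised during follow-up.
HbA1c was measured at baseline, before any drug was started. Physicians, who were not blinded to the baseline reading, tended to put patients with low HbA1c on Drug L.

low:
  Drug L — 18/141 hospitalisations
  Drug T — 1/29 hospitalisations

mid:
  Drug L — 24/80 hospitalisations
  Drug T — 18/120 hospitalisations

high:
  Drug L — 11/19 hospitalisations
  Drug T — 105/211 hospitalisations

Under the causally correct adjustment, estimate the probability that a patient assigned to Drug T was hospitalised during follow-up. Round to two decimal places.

Nothing the drug does changes HbA1c; the imbalance is an allocation artefact. With HbA1c also predicting the outcome, the pooled figure is confounded, and the within-stratum comparison is the causal one.
Standardising Drug T to the population HbA1c mix: 0.283·1/29 + 0.333·18/120 + 0.383·105/211 = 0.251.

0.25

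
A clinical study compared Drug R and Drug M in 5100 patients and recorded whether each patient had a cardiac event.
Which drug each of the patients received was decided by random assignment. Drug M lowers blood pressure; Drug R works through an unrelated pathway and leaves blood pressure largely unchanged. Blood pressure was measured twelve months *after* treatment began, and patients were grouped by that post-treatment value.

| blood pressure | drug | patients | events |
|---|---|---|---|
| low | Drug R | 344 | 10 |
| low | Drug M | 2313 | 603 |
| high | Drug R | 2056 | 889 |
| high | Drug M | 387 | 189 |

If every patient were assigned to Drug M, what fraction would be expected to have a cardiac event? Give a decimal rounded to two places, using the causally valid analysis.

0.29

Within every blood pressure level Drug R has the lower rate, yet pooled Drug M does — Simpson's reversal.
Blood pressure lies on the pathway drug → blood pressure → outcome, so adjusting for it blocks the indirect effect. For the total causal effect of drug, use the unadjusted pooled rates.
So P(outcome | do(Drug M)) is just the pooled rate for Drug M: 792/2700 = 0.293.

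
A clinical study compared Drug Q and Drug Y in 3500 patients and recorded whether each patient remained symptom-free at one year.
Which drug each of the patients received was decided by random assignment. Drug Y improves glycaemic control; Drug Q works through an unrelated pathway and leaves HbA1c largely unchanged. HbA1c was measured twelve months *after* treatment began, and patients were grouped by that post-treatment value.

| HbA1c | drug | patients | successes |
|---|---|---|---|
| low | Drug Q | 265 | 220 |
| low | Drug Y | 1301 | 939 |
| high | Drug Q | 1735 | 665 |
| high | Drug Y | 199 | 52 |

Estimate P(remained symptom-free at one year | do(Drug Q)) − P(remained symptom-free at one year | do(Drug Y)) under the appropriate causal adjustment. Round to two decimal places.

The distribution of HbA1c is itself part of what the drug does — it is an intermediate outcome. Holding it fixed would remove that part of the effect; the total effect is the pooled difference.
The causal difference is the pooled difference: 0.443 − 0.661 = -0.218.

-0.22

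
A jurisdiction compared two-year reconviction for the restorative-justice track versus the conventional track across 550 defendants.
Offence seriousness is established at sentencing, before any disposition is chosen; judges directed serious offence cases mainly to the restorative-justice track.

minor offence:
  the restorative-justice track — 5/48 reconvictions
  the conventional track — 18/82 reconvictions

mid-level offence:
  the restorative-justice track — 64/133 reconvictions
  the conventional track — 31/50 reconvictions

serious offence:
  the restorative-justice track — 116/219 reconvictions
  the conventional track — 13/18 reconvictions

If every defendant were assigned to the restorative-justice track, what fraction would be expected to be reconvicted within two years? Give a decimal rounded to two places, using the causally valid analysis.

0.41

The stratified and pooled comparisons disagree (the restorative-justice track wins within each offence seriousness; the conventional track wins overall), so the answer turns on the causal role of offence seriousness.
The imbalance in offence seriousness arose from how defendants were allocated, not from anything the disposition did; and offence seriousness independently affects the outcome. The pooled gap is confounded — condition on offence seriousness.
Standardising the restorative-justice track to the population offence seriousness mix: 0.236·5/48 + 0.333·64/133 + 0.431·116/219 = 0.413.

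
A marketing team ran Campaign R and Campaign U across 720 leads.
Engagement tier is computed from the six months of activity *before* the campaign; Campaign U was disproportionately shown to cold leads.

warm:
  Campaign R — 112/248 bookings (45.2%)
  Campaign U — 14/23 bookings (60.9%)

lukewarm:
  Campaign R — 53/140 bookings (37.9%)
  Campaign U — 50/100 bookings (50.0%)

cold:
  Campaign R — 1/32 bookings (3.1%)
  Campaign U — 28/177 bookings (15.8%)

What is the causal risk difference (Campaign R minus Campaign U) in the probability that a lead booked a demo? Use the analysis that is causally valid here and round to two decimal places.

The imbalance in engagement tier arose from how leads were allocated, not from anything the campaign did; and engagement tier independently affects the outcome. The pooled gap is confounded — condition on engagement tier.
Adjusting over the population distribution of engagement tier: 0.376·(0.452−0.609) + 0.333·(0.379−0.500) + 0.290·(0.031−0.158) = -0.136.

-0.14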